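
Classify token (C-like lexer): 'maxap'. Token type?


Pattern: letter/underscore followed by alphanumerics, not a keyword
Type: IDENTIFIER


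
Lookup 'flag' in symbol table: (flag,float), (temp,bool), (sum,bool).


Lookup 'flag' → type float


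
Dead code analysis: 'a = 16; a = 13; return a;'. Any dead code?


first assignment to a is overwritten before any read
Dead: 'a = 16'


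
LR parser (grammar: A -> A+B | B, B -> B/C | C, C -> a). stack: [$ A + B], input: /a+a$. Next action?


'/' can extend B; shift to build B -> B/C
Action: shift


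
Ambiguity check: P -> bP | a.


right-linear, alternatives start with distinct terminals 'b' vs 'a': unique leftmost derivation
Unambiguous


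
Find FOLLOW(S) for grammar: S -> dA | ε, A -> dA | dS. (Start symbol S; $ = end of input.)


$ ∈ FOLLOW(S). For each A -> αBβ: add FIRST(β)\{ε} to FOLLOW(B); if β nullable, add FOLLOW(A).
FOLLOW(S) = {$}


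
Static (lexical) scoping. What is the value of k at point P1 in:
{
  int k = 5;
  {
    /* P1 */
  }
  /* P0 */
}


P1's block does not declare k; resolves to the enclosing declaration at depth 0
k = 5


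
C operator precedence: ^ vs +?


'+' is additive (level 9); '^' is bitwise XOR (level 4)
Higher level binds tighter
'+' has higher precedence than '^'


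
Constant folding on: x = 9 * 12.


9 * 12 = 108 at compile time
Optimized: x = 108


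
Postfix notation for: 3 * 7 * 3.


Left to right (same or higher precedence on left)
Postfix: 3 7 * 3 *


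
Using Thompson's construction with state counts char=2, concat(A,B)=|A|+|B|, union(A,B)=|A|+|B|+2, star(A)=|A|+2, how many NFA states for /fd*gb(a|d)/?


Syntax tree has 6 char leaf(s), 1 union(s), 1 star(s)
chars contribute 6×2 = 12; each union adds +2; each star adds +2
Total: 12 + 2 + 2 = 16 states


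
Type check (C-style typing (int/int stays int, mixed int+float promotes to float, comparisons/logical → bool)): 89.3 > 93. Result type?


Operand types: float > int
Rule: comparison yields bool
Result type: bool


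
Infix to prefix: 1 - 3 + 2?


left-to-right (same/higher precedence on left): tree is (+ (- 1 3) 2)
Prefix: + - 1 3 2


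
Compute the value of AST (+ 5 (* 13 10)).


Evaluate inner: (* 13 10) = 130
Evaluate root: (+ 5 130) = 135
Result: 135


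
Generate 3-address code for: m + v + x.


Break into single-operator statements:
t1 = m + v
t2 = t1 + x


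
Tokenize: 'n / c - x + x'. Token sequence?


Scan left to right, longest-match per lexeme
Tokens: ID(n), OP(/), ID(c), OP(-), ID(x), OP(+), ID(x)


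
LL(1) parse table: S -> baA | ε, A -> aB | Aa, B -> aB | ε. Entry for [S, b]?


For [S, b]: 'b' ∈ FIRST(baA)
Entry: S -> baA


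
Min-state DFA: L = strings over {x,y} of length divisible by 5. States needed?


Track length mod 5: states 0..4, accept at 0
Minimal DFA: 5 states


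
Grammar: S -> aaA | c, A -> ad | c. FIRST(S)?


Per alternative of S: FIRST(aaA) = {a}; FIRST(c) = {c}
FIRST(S) = {a, c}


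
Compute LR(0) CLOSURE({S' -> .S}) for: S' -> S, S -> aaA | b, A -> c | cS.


Start: S' -> .S
For each item with dot before a nonterminal B, add B -> .γ for every B-production
Closure: [S' -> .S, S -> .aaA, S -> .b]


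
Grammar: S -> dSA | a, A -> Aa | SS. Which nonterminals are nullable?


A nonterminal is nullable iff some alternative derives ε (directly, or every symbol in it is nullable)
Nullable: {}


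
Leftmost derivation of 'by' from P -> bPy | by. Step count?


Derivation: P => by
Steps: 1


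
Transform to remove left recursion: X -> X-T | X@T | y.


Left-recursive alternatives: X-T, X@T; non-recursive: y
Introduce X': X -> yX', X' -> -TX' | @TX' | ε


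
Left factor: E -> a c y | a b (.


Common prefix: 'a'
Factored: E -> a E', E' -> c y | b (


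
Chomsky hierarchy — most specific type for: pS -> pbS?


LHS has context (more than one symbol) and |LHS| ≤ |RHS|
Classification: Type 1 (Context-Sensitive)


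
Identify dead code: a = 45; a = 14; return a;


first assignment to a is overwritten before any read
Dead: 'a = 45'


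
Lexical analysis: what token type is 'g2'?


Pattern: letter/underscore followed by alphanumerics, not a keyword
Type: IDENTIFIER


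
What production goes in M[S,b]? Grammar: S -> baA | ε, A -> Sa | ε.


For [S, b]: 'b' ∈ FIRST(baA)
Entry: S -> baA


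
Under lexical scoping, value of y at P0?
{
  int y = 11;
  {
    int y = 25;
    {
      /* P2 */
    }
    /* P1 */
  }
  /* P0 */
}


y declared in the same block as P0
y = 11


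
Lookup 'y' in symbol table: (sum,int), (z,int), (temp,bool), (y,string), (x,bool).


Lookup 'y' → type string


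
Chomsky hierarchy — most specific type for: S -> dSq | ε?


Single nonterminal LHS, but d^n q^n is not regular
Classification: Type 2 (Context-Free)


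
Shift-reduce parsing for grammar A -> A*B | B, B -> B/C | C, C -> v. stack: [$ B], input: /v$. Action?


shift '/' to continue B -> B/C
Action: shift


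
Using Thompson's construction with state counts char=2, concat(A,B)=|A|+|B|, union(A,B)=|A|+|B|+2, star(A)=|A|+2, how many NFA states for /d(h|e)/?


Syntax tree has 3 char leaf(s), 1 union(s), 0 star(s)
chars contribute 3×2 = 6; each union adds +2; each star adds +2
Total: 6 + 2 + 0 = 8 states


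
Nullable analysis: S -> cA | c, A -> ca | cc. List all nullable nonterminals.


A nonterminal is nullable iff some alternative derives ε (directly, or every symbol in it is nullable)
Nullable: {}


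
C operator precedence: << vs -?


'-' is additive (level 9); '<<' is shift (level 8)
Higher level binds tighter
'-' has higher precedence than '<<'


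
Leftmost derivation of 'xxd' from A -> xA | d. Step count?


Derivation: A => xA => xxA => xxd
Steps: 3


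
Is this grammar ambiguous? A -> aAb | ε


balanced a^n…b^n: each string has a unique parse
Unambiguous


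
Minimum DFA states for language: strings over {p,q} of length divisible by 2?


Track length mod 2: states 0..1, accept at 0
Minimal DFA: 2 states


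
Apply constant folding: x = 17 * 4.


17 * 4 = 68 at compile time
Optimized: x = 68


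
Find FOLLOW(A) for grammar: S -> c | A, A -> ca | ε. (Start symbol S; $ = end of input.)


$ ∈ FOLLOW(S). For each A -> αBβ: add FIRST(β)\{ε} to FOLLOW(B); if β nullable, add FOLLOW(A).
FOLLOW(A) = {$}


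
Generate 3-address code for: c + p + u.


Break into single-operator statements:
t1 = c + p
t2 = t1 + u


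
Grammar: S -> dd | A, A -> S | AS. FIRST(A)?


Per alternative of A: FIRST(S) = {d}; FIRST(AS) = {d}
FIRST(A) = {d}


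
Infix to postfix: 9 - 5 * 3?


* has higher precedence, evaluate 5*3 first
Postfix: 9 5 3 * -


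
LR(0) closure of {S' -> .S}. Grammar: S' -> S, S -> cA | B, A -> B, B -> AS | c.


Start: S' -> .S
For each item with dot before a nonterminal B, add B -> .γ for every B-production
Closure: [S' -> .S, S -> .cA, S -> .B, B -> .AS, B -> .c, A -> .B]


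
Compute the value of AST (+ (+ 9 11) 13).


Evaluate inner: (+ 9 11) = 20
Evaluate root: (+ 20 13) = 33
Result: 33


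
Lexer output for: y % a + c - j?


Scan left to right, longest-match per lexeme
Tokens: ID(y), OP(%), ID(a), OP(+), ID(c), OP(-), ID(j)


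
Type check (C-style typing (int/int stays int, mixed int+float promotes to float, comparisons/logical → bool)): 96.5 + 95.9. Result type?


Operand types: float + float
Rule: mixed int/float promotes to float; int/int stays int
Result type: float


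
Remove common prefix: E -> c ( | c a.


Common prefix: 'c'
Factored: E -> c E', E' -> ( | a


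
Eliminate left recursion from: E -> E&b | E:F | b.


Left-recursive alternatives: E&b, E:F; non-recursive: b
Introduce E': E -> bE', E' -> &bE' | :FE' | ε


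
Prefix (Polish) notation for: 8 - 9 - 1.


left-to-right (same/higher precedence on left): tree is (- (- 8 9) 1)
Prefix: - - 8 9 1


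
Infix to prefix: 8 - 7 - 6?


left-to-right (same/higher precedence on left): tree is (- (- 8 7) 6)
Prefix: - - 8 7 6


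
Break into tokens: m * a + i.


Scan left to right, longest-match per lexeme
Tokens: ID(m), OP(*), ID(a), OP(+), ID(i)


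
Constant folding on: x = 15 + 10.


15 + 10 = 25 at compile time
Optimized: x = 25


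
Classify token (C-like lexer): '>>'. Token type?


Pattern: operator symbol
Type: OPERATOR


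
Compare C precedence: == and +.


'+' is additive (level 9); '==' is equality (level 6)
Higher level binds tighter
'+' has higher precedence than '=='


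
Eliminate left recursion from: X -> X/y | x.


Left-recursive alternatives: X/y; non-recursive: x
Introduce X': X -> xX', X' -> /yX' | ε


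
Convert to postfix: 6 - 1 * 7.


* has higher precedence, evaluate 1*7 first
Postfix: 6 1 7 * -


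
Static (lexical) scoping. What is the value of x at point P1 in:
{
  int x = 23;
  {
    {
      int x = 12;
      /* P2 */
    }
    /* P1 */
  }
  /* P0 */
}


P1's block does not declare x; resolves to the enclosing declaration at depth 0
x = 23


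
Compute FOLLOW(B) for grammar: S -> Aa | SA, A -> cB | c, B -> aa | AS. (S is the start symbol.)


$ ∈ FOLLOW(S). For each A -> αBβ: add FIRST(β)\{ε} to FOLLOW(B); if β nullable, add FOLLOW(A).
FOLLOW(B) = {$, a, c}


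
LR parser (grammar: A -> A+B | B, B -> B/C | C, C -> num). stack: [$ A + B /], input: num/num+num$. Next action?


no handle; shift 'num'
Action: shift


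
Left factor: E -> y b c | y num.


Common prefix: 'y'
Factored: E -> y E', E' -> b c | num


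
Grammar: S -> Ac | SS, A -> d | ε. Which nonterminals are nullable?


A nonterminal is nullable iff some alternative derives ε (directly, or every symbol in it is nullable)
Nullable: {A}


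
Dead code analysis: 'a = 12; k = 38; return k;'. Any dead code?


a is assigned but never read
Dead: 'a = 12'


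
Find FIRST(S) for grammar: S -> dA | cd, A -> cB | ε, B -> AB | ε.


Per alternative of S: FIRST(dA) = {d}; FIRST(cd) = {c}
FIRST(S) = {c, d}


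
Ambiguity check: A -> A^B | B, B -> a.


precedence layered via separate nonterminal B: deterministic
Unambiguous


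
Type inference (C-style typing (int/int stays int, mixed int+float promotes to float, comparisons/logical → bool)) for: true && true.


Operand types: bool && bool
Rule: logical operators take bool operands and yield bool
Result type: bool


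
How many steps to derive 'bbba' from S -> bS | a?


Derivation: S => bS => bbS => bbbS => bbba
Steps: 4


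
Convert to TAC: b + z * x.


Break into single-operator statements:
t1 = z * x
t2 = b + t1


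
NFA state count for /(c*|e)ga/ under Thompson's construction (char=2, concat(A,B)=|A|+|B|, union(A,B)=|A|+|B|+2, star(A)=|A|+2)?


Syntax tree has 4 char leaf(s), 1 union(s), 1 star(s)
chars contribute 4×2 = 8; each union adds +2; each star adds +2
Total: 8 + 2 + 2 = 12 states


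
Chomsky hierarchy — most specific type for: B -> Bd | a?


Left-linear: every RHS is a terminal or one nonterminal followed by a terminal
Classification: Type 3 (Regular)


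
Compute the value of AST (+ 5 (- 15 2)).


Evaluate inner: (- 15 2) = 13
Evaluate root: (+ 5 13) = 18
Result: 18


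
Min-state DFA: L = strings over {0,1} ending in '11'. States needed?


Track the longest suffix of input matching a prefix of '11': 3 classes (prefixes of length 0..2)
Minimal DFA: 3 states


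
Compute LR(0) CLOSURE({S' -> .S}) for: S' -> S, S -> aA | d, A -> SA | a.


Start: S' -> .S
For each item with dot before a nonterminal B, add B -> .γ for every B-production
Closure: [S' -> .S, S -> .aA, S -> .d]


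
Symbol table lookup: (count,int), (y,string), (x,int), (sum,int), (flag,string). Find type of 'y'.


Lookup 'y' → type string


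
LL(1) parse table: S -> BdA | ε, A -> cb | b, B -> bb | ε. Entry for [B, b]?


For [B, b]: 'b' ∈ FIRST(bb)
Entry: B -> bb


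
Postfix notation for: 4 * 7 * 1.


Left to right (same or higher precedence on left)
Postfix: 4 7 * 1 *


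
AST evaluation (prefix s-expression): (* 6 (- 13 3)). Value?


Evaluate inner: (- 13 3) = 10
Evaluate root: (* 6 10) = 60
Result: 60


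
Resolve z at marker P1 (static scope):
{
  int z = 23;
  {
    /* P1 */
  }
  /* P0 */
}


P1's block does not declare z; resolves to the enclosing declaration at depth 0
z = 23


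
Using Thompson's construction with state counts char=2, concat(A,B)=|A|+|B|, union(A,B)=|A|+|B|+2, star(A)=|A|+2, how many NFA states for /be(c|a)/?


Syntax tree has 4 char leaf(s), 1 union(s), 0 star(s)
chars contribute 4×2 = 8; each union adds +2; each star adds +2
Total: 8 + 2 + 0 = 10 states


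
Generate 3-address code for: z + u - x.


Break into single-operator statements:
t1 = z + u
t2 = t1 - x


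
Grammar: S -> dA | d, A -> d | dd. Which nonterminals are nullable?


A nonterminal is nullable iff some alternative derives ε (directly, or every symbol in it is nullable)
Nullable: {}


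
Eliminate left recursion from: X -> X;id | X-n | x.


Left-recursive alternatives: X;id, X-n; non-recursive: x
Introduce X': X -> xX', X' -> ;idX' | -nX' | ε


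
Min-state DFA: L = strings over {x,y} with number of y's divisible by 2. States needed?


Track (count of y) mod 2: states 0..1, accept at 0
Minimal DFA: 2 states


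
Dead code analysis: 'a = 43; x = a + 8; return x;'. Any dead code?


a is read by x's definition; x is returned
No dead code


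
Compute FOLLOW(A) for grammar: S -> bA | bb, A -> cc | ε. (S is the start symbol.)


$ ∈ FOLLOW(S). For each A -> αBβ: add FIRST(β)\{ε} to FOLLOW(B); if β nullable, add FOLLOW(A).
FOLLOW(A) = {$}


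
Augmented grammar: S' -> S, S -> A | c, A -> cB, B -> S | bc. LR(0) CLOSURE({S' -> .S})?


Start: S' -> .S
For each item with dot before a nonterminal B, add B -> .γ for every B-production
Closure: [S' -> .S, S -> .A, S -> .c, A -> .cB]


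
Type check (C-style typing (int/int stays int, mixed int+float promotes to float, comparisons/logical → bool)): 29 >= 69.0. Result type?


Operand types: int >= float
Rule: comparison yields bool
Result type: bool


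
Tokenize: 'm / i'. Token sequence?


Scan left to right, longest-match per lexeme
Tokens: ID(m), OP(/), ID(i)


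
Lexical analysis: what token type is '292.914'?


Pattern: digits with a decimal point
Type: FLOAT_LITERAL


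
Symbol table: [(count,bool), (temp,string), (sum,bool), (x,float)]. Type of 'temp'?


Lookup 'temp' → type string


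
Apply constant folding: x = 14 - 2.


14 - 2 = 12 at compile time
Optimized: x = 12


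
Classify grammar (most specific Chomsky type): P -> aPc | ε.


Single nonterminal LHS, but a^n c^n is not regular
Classification: Type 2 (Context-Free)


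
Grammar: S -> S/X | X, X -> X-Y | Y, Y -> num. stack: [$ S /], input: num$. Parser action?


no handle ('S/' is not any RHS); shift 'num'
Action: shift


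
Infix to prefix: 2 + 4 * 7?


'*' binds tighter: tree is (+ 2 (* 4 7))
Prefix: + 2 * 4 7


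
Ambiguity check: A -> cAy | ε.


balanced c^n…y^n: each string has a unique parse
Unambiguous


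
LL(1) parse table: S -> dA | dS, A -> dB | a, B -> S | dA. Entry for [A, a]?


For [A, a]: 'a' ∈ FIRST(a)
Entry: A -> a


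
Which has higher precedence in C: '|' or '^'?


'^' is bitwise XOR (level 4); '|' is bitwise OR (level 3)
Higher level binds tighter
'^' has higher precedence than '|'


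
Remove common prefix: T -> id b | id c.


Common prefix: 'id'
Factored: T -> id T', T' -> b | c


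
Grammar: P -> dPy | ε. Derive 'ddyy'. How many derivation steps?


Derivation: P => dPy => ddPyy => ddyy
Steps: 3


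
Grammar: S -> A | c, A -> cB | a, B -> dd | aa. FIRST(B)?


Per alternative of B: FIRST(dd) = {d}; FIRST(aa) = {a}
FIRST(B) = {a, d}


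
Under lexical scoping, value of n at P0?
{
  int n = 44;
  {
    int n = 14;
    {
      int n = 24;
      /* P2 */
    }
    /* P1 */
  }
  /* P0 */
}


n declared in the same block as P0
n = 44


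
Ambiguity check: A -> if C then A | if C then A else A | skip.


dangling else: 'if C then if C then skip else skip' parses two ways
Ambiguous


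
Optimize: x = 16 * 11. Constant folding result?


16 * 11 = 176 at compile time
Optimized: x = 176


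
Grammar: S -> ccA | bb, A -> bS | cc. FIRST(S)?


Per alternative of S: FIRST(ccA) = {c}; FIRST(bb) = {b}
FIRST(S) = {b, c}


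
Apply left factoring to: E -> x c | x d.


Common prefix: 'x'
Factored: E -> x E', E' -> c | d


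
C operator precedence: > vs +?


'+' is additive (level 9); '>' is relational (level 7)
Higher level binds tighter
'+' has higher precedence than '>'


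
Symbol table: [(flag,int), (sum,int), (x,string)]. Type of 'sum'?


Lookup 'sum' → type int


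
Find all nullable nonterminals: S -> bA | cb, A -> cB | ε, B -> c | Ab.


A nonterminal is nullable iff some alternative derives ε (directly, or every symbol in it is nullable)
Nullable: {A}


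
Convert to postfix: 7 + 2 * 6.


* has higher precedence, evaluate 2*6 first
Postfix: 7 2 6 * +


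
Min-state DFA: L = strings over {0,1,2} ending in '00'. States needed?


Track the longest suffix of input matching a prefix of '00': 3 classes (prefixes of length 0..2)
Minimal DFA: 3 states


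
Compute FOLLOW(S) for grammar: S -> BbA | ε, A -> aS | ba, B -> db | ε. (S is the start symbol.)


$ ∈ FOLLOW(S). For each A -> αBβ: add FIRST(β)\{ε} to FOLLOW(B); if β nullable, add FOLLOW(A).
FOLLOW(S) = {$}


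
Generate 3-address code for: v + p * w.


Break into single-operator statements:
t1 = p * w
t2 = v + t1


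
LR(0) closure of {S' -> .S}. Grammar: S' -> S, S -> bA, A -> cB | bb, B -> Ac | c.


Start: S' -> .S
For each item with dot before a nonterminal B, add B -> .γ for every B-production
Closure: [S' -> .S, S -> .bA]


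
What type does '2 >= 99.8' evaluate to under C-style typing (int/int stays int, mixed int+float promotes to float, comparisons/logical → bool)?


Operand types: int >= float
Rule: comparison yields bool
Result type: bool


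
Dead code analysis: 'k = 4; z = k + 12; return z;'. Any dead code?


k is read by z's definition; z is returned
No dead code


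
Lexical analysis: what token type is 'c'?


Pattern: letter/underscore followed by alphanumerics, not a keyword
Type: IDENTIFIER


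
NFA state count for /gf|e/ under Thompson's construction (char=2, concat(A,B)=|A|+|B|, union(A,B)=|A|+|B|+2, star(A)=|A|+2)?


Syntax tree has 3 char leaf(s), 1 union(s), 0 star(s)
chars contribute 3×2 = 6; each union adds +2; each star adds +2
Total: 6 + 2 + 0 = 8 states


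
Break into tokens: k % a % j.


Scan left to right, longest-match per lexeme
Tokens: ID(k), OP(%), ID(a), OP(%), ID(j)


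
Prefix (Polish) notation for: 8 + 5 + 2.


left-to-right (same/higher precedence on left): tree is (+ (+ 8 5) 2)
Prefix: + + 8 5 2


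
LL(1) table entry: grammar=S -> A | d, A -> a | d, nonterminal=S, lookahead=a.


For [S, a]: 'a' ∈ FIRST(A)
Entry: S -> A


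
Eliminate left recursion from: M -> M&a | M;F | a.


Left-recursive alternatives: M&a, M;F; non-recursive: a
Introduce M': M -> aM', M' -> &aM' | ;FM' | ε


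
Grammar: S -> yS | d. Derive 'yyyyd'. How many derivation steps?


Derivation: S => yS => yyS => yyyS => yyyyS => yyyyd
Steps: 5


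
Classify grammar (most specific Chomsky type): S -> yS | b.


Right-linear: every RHS is a terminal or a terminal followed by one nonterminal
Classification: Type 3 (Regular)


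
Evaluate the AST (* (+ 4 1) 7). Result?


Evaluate inner: (+ 4 1) = 5
Evaluate root: (* 5 7) = 35
Result: 35


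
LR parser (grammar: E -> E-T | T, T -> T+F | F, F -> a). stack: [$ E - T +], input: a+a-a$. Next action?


no handle; shift 'a'
Action: shift


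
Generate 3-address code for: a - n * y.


Break into single-operator statements:
t1 = n * y
t2 = a - t1


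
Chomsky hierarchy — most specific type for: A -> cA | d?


Right-linear: every RHS is a terminal or a terminal followed by one nonterminal
Classification: Type 3 (Regular)


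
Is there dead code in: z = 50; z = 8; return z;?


first assignment to z is overwritten before any read
Dead: 'z = 50'


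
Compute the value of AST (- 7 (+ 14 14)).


Evaluate inner: (+ 14 14) = 28
Evaluate root: (- 7 28) = -21
Result: -21


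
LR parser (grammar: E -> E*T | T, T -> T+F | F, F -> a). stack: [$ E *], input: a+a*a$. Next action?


no handle ('E*' is not any RHS); shift 'a'
Action: shift


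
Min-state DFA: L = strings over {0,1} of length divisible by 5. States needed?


Track length mod 5: states 0..4, accept at 0
Minimal DFA: 5 states


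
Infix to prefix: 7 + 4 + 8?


left-to-right (same/higher precedence on left): tree is (+ (+ 7 4) 8)
Prefix: + + 7 4 8


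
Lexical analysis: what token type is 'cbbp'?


Pattern: letter/underscore followed by alphanumerics, not a keyword
Type: IDENTIFIER


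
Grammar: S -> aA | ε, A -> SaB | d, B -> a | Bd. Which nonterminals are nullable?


A nonterminal is nullable iff some alternative derives ε (directly, or every symbol in it is nullable)
Nullable: {S}


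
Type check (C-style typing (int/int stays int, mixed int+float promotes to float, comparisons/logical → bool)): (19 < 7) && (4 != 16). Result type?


Operand types: bool && bool
Rule: logical operators take bool operands and yield bool
Result type: bool


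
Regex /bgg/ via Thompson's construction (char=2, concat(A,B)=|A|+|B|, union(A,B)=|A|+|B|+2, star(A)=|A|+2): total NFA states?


Syntax tree has 3 char leaf(s), 0 union(s), 0 star(s)
chars contribute 3×2 = 6; each union adds +2; each star adds +2
Total: 6 + 0 + 0 = 6 states


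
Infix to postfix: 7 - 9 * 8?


* has higher precedence, evaluate 9*8 first
Postfix: 7 9 8 * -


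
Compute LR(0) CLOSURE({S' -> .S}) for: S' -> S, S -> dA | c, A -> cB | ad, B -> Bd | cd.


Start: S' -> .S
For each item with dot before a nonterminal B, add B -> .γ for every B-production
Closure: [S' -> .S, S -> .dA, S -> .c]


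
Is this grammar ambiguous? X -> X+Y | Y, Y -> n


precedence layered via separate nonterminal Y: deterministic
Unambiguous


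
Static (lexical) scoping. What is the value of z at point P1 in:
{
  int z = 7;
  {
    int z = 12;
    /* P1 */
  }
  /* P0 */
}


z declared in the same block as P1
z = 12


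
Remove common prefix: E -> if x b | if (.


Common prefix: 'if'
Factored: E -> if E', E' -> x b | (


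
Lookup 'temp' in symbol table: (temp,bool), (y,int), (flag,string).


Lookup 'temp' → type bool


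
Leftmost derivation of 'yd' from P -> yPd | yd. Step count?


Derivation: P => yd
Steps: 1


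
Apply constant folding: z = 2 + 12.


2 + 12 = 14 at compile time
Optimized: z = 14


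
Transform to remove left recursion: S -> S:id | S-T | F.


Left-recursive alternatives: S:id, S-T; non-recursive: F
Introduce S': S -> FS', S' -> :idS' | -TS' | ε


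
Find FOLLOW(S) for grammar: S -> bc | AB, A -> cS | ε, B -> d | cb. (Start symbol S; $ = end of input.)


$ ∈ FOLLOW(S). For each A -> αBβ: add FIRST(β)\{ε} to FOLLOW(B); if β nullable, add FOLLOW(A).
FOLLOW(S) = {$, c, d}


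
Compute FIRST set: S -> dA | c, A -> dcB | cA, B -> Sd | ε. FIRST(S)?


Per alternative of S: FIRST(dA) = {d}; FIRST(c) = {c}
FIRST(S) = {c, d}


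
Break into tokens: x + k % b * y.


Scan left to right, longest-match per lexeme
Tokens: ID(x), OP(+), ID(k), OP(%), ID(b), OP(*), ID(y)


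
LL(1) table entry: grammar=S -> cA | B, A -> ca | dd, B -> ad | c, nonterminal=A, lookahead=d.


For [A, d]: 'd' ∈ FIRST(dd)
Entry: A -> dd


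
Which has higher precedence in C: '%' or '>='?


'%' is multiplicative (level 10); '>=' is relational (level 7)
Higher level binds tighter
'%' has higher precedence than '>='


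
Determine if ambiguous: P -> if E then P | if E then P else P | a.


dangling else: 'if E then if E then a else a' parses two ways
Ambiguous


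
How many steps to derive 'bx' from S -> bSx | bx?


Derivation: S => bx
Steps: 1


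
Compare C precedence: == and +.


'+' is additive (level 9); '==' is equality (level 6)
Higher level binds tighter
'+' has higher precedence than '=='


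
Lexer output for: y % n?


Scan left to right, longest-match per lexeme
Tokens: ID(y), OP(%), ID(n)


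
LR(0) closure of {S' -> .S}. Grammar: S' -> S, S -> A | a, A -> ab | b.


Start: S' -> .S
For each item with dot before a nonterminal B, add B -> .γ for every B-production
Closure: [S' -> .S, S -> .A, S -> .a, A -> .ab, A -> .b]


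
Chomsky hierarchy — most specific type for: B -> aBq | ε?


Single nonterminal LHS, but a^n q^n is not regular
Classification: Type 2 (Context-Free)


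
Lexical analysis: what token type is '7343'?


Pattern: digits only
Type: INTEGER_LITERAL


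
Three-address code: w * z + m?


Break into single-operator statements:
t1 = w * z
t2 = t1 + m


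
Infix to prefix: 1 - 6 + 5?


left-to-right (same/higher precedence on left): tree is (+ (- 1 6) 5)
Prefix: + - 1 6 5


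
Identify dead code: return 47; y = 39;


statement follows a return and is unreachable
Dead: 'y = 39'


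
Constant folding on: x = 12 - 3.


12 - 3 = 9 at compile time
Optimized: x = 9


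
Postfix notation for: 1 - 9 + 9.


Left to right (same or higher precedence on left)
Postfix: 1 9 - 9 +


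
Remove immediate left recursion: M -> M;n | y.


Left-recursive alternatives: M;n; non-recursive: y
Introduce M': M -> yM', M' -> ;nM' | ε


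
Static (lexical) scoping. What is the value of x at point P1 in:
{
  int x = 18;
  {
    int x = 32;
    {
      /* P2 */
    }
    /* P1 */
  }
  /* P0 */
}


x declared in the same block as P1
x = 32


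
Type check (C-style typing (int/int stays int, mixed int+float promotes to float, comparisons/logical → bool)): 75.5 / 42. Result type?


Operand types: float / int
Rule: mixed int/float promotes to float; int/int stays int
Result type: float


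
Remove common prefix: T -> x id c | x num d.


Common prefix: 'x'
Factored: T -> x T', T' -> id c | num d


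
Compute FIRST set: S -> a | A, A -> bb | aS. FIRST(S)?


Per alternative of S: FIRST(a) = {a}; FIRST(A) = {a, b}
FIRST(S) = {a, b}


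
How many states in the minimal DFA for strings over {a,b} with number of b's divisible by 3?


Track (count of b) mod 3: states 0..2, accept at 0
Minimal DFA: 3 states


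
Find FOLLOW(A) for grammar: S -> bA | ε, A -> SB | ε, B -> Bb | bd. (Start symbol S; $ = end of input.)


$ ∈ FOLLOW(S). For each A -> αBβ: add FIRST(β)\{ε} to FOLLOW(B); if β nullable, add FOLLOW(A).
FOLLOW(A) = {$, b}


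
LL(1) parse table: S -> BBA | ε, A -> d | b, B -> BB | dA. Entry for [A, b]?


For [A, b]: 'b' ∈ FIRST(b)
Entry: A -> b


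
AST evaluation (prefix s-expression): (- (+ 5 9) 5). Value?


Evaluate inner: (+ 5 9) = 14
Evaluate root: (- 14 5) = 9
Result: 9


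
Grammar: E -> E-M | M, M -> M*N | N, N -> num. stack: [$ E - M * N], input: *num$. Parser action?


handle 'M*N' on top
Action: reduce (M -> M*N)


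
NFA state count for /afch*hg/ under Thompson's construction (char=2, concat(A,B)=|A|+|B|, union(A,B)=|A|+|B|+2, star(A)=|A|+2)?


Syntax tree has 6 char leaf(s), 0 union(s), 1 star(s)
chars contribute 6×2 = 12; each union adds +2; each star adds +2
Total: 12 + 0 + 2 = 14 states


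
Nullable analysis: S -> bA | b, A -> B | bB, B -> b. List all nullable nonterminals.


A nonterminal is nullable iff some alternative derives ε (directly, or every symbol in it is nullable)
Nullable: {}


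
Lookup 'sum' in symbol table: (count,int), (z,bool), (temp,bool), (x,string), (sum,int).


Lookup 'sum' → type int


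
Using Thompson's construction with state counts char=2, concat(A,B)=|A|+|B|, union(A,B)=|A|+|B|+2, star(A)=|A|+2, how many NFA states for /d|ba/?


Syntax tree has 3 char leaf(s), 1 union(s), 0 star(s)
chars contribute 3×2 = 6; each union adds +2; each star adds +2
Total: 6 + 2 + 0 = 8 states


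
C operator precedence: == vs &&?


'==' is equality (level 6); '&&' is logical AND (level 2)
Higher level binds tighter
'==' has higher precedence than '&&'


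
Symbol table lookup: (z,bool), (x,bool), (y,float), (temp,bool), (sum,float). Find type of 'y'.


Lookup 'y' → type float


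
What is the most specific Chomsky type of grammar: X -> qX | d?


Right-linear: every RHS is a terminal or a terminal followed by one nonterminal
Classification: Type 3 (Regular)


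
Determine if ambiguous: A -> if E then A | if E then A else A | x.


dangling else: 'if E then if E then x else x' parses two ways
Ambiguous


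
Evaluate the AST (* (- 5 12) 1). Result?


Evaluate inner: (- 5 12) = -7
Evaluate root: (* -7 1) = -7
Result: -7


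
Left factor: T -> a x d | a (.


Common prefix: 'a'
Factored: T -> a T', T' -> x d | (


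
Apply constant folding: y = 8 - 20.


8 - 20 = -12 at compile time
Optimized: y = -12


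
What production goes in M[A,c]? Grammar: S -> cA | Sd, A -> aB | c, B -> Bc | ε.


For [A, c]: 'c' ∈ FIRST(c)
Entry: A -> c


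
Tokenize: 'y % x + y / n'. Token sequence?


Scan left to right, longest-match per lexeme
Tokens: ID(y), OP(%), ID(x), OP(+), ID(y), OP(/), ID(n)


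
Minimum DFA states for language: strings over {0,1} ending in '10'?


Track the longest suffix of input matching a prefix of '10': 3 classes (prefixes of length 0..2)
Minimal DFA: 3 states


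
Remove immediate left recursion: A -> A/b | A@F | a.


Left-recursive alternatives: A/b, A@F; non-recursive: a
Introduce A': A -> aA', A' -> /bA' | @FA' | ε


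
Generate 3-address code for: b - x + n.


Break into single-operator statements:
t1 = b - x
t2 = t1 + n


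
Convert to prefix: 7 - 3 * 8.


'*' binds tighter: tree is (- 7 (* 3 8))
Prefix: - 7 * 3 8


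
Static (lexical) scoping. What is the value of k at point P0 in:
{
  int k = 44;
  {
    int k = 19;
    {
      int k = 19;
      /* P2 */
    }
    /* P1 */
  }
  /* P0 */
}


k declared in the same block as P0
k = 44


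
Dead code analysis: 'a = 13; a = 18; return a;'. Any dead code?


first assignment to a is overwritten before any read
Dead: 'a = 13'


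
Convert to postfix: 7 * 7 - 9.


Left to right (same or higher precedence on left)
Postfix: 7 7 * 9 -


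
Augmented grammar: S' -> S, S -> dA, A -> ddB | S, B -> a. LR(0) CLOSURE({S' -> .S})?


Start: S' -> .S
For each item with dot before a nonterminal B, add B -> .γ for every B-production
Closure: [S' -> .S, S -> .dA]


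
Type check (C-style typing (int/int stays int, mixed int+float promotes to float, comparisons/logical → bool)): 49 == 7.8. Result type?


Operand types: int == float
Rule: comparison yields bool
Result type: bool


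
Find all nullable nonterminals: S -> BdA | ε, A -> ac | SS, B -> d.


A nonterminal is nullable iff some alternative derives ε (directly, or every symbol in it is nullable)
Nullable: {A, S}


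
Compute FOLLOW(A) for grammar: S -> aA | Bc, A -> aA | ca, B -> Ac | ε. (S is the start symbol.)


$ ∈ FOLLOW(S). For each A -> αBβ: add FIRST(β)\{ε} to FOLLOW(B); if β nullable, add FOLLOW(A).
FOLLOW(A) = {$, c}


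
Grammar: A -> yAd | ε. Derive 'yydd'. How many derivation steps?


Derivation: A => yAd => yyAdd => yydd
Steps: 3


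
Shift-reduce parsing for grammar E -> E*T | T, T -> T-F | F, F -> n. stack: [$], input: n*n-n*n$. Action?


no handle on stack; shift 'n'
Action: shift


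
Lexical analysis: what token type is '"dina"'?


Pattern: double-quoted sequence
Type: STRING_LITERAL


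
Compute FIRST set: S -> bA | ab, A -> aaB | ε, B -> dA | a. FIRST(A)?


Per alternative of A: FIRST(aaB) = {a}; FIRST(ε) = {ε}
FIRST(A) = {a, ε}


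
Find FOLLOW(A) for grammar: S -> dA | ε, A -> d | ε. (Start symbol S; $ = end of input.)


$ ∈ FOLLOW(S). For each A -> αBβ: add FIRST(β)\{ε} to FOLLOW(B); if β nullable, add FOLLOW(A).
FOLLOW(A) = {$}


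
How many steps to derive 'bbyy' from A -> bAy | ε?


Derivation: A => bAy => bbAyy => bbyy
Steps: 3


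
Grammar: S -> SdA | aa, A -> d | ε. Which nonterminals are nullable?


A nonterminal is nullable iff some alternative derives ε (directly, or every symbol in it is nullable)
Nullable: {A}


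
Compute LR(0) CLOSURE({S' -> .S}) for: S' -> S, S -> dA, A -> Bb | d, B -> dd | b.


Start: S' -> .S
For each item with dot before a nonterminal B, add B -> .γ for every B-production
Closure: [S' -> .S, S -> .dA]


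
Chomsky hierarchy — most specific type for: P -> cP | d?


Right-linear: every RHS is a terminal or a terminal followed by one nonterminal
Classification: Type 3 (Regular)


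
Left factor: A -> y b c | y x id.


Common prefix: 'y'
Factored: A -> y A', A' -> b c | x id


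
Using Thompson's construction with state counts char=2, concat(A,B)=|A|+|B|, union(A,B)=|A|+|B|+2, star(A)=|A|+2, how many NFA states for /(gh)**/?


Syntax tree has 2 char leaf(s), 0 union(s), 2 star(s)
chars contribute 2×2 = 4; each union adds +2; each star adds +2
Total: 4 + 0 + 4 = 8 states


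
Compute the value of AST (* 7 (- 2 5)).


Evaluate inner: (- 2 5) = -3
Evaluate root: (* 7 -3) = -21
Result: -21


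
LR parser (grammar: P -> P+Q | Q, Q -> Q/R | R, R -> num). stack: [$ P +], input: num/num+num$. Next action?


no handle ('P+' is not any RHS); shift 'num'
Action: shift


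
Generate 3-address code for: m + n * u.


Break into single-operator statements:
t1 = n * u
t2 = m + t1


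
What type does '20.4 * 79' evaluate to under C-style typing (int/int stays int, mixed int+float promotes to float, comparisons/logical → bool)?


Operand types: float * int
Rule: mixed int/float promotes to float; int/int stays int
Result type: float


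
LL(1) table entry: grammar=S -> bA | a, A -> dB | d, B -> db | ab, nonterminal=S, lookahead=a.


For [S, a]: 'a' ∈ FIRST(a)
Entry: S -> a


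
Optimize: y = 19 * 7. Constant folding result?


19 * 7 = 133 at compile time
Optimized: y = 133


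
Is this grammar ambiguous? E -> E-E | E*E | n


'n-n*n' has two parse trees (no precedence encoded between - and *)
Ambiguous


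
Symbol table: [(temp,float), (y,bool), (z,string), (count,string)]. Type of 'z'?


Lookup 'z' → type string


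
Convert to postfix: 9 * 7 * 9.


Left to right (same or higher precedence on left)
Postfix: 9 7 * 9 *


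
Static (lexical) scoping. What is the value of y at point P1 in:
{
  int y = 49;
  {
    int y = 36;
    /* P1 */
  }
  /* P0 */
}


y declared in the same block as P1
y = 36


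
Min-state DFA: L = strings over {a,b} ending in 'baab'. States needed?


Track the longest suffix of input matching a prefix of 'baab': 5 classes (prefixes of length 0..4)
Minimal DFA: 5 states


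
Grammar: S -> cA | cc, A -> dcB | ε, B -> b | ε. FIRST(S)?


Per alternative of S: FIRST(cA) = {c}; FIRST(cc) = {c}
FIRST(S) = {c}


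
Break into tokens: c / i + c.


Scan left to right, longest-match per lexeme
Tokens: ID(c), OP(/), ID(i), OP(+), ID(c)


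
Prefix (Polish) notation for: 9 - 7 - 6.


left-to-right (same/higher precedence on left): tree is (- (- 9 7) 6)
Prefix: - - 9 7 6


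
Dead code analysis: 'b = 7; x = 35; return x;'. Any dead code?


b is assigned but never read
Dead: 'b = 7'


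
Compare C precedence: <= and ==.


'<=' is relational (level 7); '==' is equality (level 6)
Higher level binds tighter
'<=' has higher precedence than '=='


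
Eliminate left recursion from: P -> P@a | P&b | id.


Left-recursive alternatives: P@a, P&b; non-recursive: id
Introduce P': P -> idP', P' -> @aP' | &bP' | ε


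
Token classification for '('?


Pattern: delimiter/punctuation
Type: PUNCTUATION


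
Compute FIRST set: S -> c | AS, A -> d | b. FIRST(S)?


Per alternative of S: FIRST(c) = {c}; FIRST(AS) = {b, d}
FIRST(S) = {b, c, d}


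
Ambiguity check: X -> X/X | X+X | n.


'n/n+n' has two parse trees (no precedence encoded between / and +)
Ambiguous


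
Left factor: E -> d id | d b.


Common prefix: 'd'
Factored: E -> d E', E' -> id | b


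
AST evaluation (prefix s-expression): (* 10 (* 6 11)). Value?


Evaluate inner: (* 6 11) = 66
Evaluate root: (* 10 66) = 660
Result: 660


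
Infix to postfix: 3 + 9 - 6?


Left to right (same or higher precedence on left)
Postfix: 3 9 + 6 -


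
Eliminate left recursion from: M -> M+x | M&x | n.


Left-recursive alternatives: M+x, M&x; non-recursive: n
Introduce M': M -> nM', M' -> +xM' | &xM' | ε


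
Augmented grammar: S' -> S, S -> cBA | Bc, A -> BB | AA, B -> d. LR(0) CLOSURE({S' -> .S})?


Start: S' -> .S
For each item with dot before a nonterminal B, add B -> .γ for every B-production
Closure: [S' -> .S, S -> .cBA, S -> .Bc, B -> .d]


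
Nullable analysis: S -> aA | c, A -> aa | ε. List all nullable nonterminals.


A nonterminal is nullable iff some alternative derives ε (directly, or every symbol in it is nullable)
Nullable: {A}


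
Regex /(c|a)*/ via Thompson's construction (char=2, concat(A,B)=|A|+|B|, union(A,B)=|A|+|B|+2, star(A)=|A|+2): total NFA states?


Syntax tree has 2 char leaf(s), 1 union(s), 1 star(s)
chars contribute 2×2 = 4; each union adds +2; each star adds +2
Total: 4 + 2 + 2 = 8 states


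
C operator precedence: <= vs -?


'-' is additive (level 9); '<=' is relational (level 7)
Higher level binds tighter
'-' has higher precedence than '<='


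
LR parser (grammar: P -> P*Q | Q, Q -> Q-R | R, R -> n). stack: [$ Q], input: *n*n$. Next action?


lookahead ∉ {-} so Q won't extend; reduce P -> Q
Action: reduce (P -> Q)


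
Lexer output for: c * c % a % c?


Scan left to right, longest-match per lexeme
Tokens: ID(c), OP(*), ID(c), OP(%), ID(a), OP(%), ID(c)


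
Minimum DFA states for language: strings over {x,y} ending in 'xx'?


Track the longest suffix of input matching a prefix of 'xx': 3 classes (prefixes of length 0..2)
Minimal DFA: 3 states


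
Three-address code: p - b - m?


Break into single-operator statements:
t1 = p - b
t2 = t1 - m


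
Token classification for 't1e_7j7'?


Pattern: letter/underscore followed by alphanumerics, not a keyword
Type: IDENTIFIER


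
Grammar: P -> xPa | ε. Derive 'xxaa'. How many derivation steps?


Derivation: P => xPa => xxPaa => xxaa
Steps: 3


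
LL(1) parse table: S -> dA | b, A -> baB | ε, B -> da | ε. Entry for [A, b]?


For [A, b]: 'b' ∈ FIRST(baB)
Entry: A -> baB


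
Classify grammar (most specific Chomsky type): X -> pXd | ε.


Single nonterminal LHS, but p^n d^n is not regular
Classification: Type 2 (Context-Free)


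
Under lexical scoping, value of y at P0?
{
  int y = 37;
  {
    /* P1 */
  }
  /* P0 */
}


y declared in the same block as P0
y = 37


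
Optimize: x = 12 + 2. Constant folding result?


12 + 2 = 14 at compile time
Optimized: x = 14


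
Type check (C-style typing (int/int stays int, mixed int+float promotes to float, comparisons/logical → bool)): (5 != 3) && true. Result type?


Operand types: bool && bool
Rule: logical operators take bool operands and yield bool
Result type: bool
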